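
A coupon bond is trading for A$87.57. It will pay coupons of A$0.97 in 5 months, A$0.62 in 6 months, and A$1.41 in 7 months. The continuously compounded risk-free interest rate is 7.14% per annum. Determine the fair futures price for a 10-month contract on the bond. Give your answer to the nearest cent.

A$89.87

PV(coupons) I = 0.97·e^(−0.0714·5/12) + 0.62·e^(−0.0714·6/12) + 1.41·e^(−0.0714·7/12)
I = 0.9416 + 0.5983 + 1.3525 = 2.8924
F = (S − I)·e^(rT) = (87.57 − 2.8924) · e^(0.0714·10/12)
= 84.6776 · e^0.059500 = 84.6776 × 1.061306 = A$89.87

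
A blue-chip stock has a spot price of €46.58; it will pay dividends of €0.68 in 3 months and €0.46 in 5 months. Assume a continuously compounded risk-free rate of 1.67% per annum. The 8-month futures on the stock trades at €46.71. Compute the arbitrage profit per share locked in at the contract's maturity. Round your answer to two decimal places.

€0.76 per share

PV(dividends) I = 0.68·e^(−0.0167·3/12) + 0.46·e^(−0.0167·5/12) = 1.1340
Fair futures F* = (S − I)·e^(rT) = (46.58 − 1.1340)·e^0.011133 = 45.4460 × 1.011195 = 45.9548
Market €46.71 > fair 45.9548: forward overpriced → cash-and-carry (borrow at r, buy the stock and collect the dividends, short the forward).
Profit at T = |F_mkt − F*| = |46.71 − 45.9548| = €0.76 per share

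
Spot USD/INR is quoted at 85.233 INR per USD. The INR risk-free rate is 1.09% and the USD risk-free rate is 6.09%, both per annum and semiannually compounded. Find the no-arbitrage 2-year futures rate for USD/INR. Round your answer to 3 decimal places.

By covered interest parity, F = S · (1+r_INR/2)^(2T) / (1+r_USD/2)^(2T)
= 85.233 × 1.021979 / 1.127477 = 85.233 × 0.906430
F = 77.258 INR per USD

77.258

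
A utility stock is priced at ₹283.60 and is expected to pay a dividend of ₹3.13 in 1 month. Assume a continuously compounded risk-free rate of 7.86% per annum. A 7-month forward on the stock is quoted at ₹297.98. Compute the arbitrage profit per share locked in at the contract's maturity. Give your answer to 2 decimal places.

₹4.33 per share

PV(dividends) I = 3.13·e^(−0.0786·1/12) = 3.1096
Fair forward F* = (S − I)·e^(rT) = (283.60 − 3.1096)·e^0.045850 = 280.4904 × 1.046917 = 293.6502
Market ₹297.98 > fair 293.6502: forward overpriced → cash-and-carry (borrow at r, buy the stock and collect the dividends, short the forward).
Profit at T = |F_mkt − F*| = |297.98 − 293.6502| = ₹4.33 per share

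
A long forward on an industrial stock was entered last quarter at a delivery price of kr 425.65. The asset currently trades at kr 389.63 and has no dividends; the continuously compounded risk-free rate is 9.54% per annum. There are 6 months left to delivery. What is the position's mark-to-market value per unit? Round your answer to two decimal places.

Current fair forward for the remaining 6 months: F = S·e^(r·T), r = 0.0954
F = 389.63 · e^(0.0954 × 6/12) = 389.63 × 1.048856 = 408.6658
Value of long forward = (F − K)·e^(−rT) = (408.6658 − 425.65) · e^(−0.0954·6/12)
= -16.9842 × 0.953420 = -16.19

-kr 16.19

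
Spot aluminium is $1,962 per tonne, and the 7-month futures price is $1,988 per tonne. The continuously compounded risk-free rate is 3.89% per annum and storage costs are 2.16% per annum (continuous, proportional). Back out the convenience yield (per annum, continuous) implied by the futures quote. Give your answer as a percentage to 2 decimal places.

3.79%

F = S·e^((r+u−y)T) ⇒ (r+u−y) = ln(F/S)/T
ln(1988/1962) = 0.013165; /T ⇒ 0.022569
y = r + u − ln(F/S)/T = 0.0389 + 0.0216 − 0.022569 = 0.037931
y = 3.79%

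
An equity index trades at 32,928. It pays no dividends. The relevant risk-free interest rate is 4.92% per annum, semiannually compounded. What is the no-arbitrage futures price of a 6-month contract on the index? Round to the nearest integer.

F = S · (1+r/2)^(2T)
= 32928 × 1.024600
F = 33,738

33,738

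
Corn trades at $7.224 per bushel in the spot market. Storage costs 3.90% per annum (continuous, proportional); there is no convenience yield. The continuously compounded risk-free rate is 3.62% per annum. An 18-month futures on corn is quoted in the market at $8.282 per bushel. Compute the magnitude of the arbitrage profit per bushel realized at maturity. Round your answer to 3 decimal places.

Fair futures: F* = S·e^(carry·T), with carry = (r + u) = 0.0362 + 0.0390 = 0.0752
F* = 7.224 · e^(0.0752 × 18/12) = 7.224 · e^0.112800 = 7.224 × 1.119408 = $8.0866
Market $8.282 > fair $8.0866: forward overpriced → cash-and-carry (buy spot, short the forward).
At maturity, profit = |F_mkt − F*| = |8.282 − 8.0866| = $0.195 per bushel

$0.195 per bushel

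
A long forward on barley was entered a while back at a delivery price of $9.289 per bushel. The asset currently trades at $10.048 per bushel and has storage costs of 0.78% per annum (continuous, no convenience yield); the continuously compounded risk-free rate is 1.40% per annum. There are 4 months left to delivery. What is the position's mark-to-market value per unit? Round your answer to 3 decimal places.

Current fair forward for the remaining 4 months: F = S·e^((r + u)·T), (r + u) = 0.0140 + 0.0078 = 0.0218
F = 10.048 · e^(0.0218 × 4/12) = 10.048 × 1.007293 = 10.1213
Value of long forward = (F − K)·e^(−rT) = (10.1213 − 9.289) · e^(−0.0140·4/12)
= 0.8323 × 0.995344 = 0.828

$0.828 per bushel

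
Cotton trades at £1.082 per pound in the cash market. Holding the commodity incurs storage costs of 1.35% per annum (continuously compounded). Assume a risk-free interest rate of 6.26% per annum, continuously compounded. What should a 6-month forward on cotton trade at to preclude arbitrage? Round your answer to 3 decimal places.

£1.124 per pound

Net carry = r + u − y = 0.0626 + 0.0135 − 0.0000 = 0.0761
F = S·e^((r+u−y)T) = 1.082 · e^(0.0761 × 6/12) = 1.082 · e^0.038050
= 1.082 × 1.038783 = £1.124 per pound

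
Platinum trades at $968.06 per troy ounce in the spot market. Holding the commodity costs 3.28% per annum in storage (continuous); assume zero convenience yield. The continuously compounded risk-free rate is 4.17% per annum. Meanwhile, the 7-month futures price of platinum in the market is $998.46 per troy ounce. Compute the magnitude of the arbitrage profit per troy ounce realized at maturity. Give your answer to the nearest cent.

Fair futures: F* = S·e^(carry·T), with carry = (r + u) = 0.0417 + 0.0328 = 0.0745
F* = 968.06 · e^(0.0745 × 7/12) = 968.06 · e^0.043458 = 968.06 × 1.044416 = $1011.0574
Market $998.46 < fair $1011.0574: forward underpriced → reverse cash-and-carry (short spot, go long the forward).
At maturity, profit = |F_mkt − F*| = |998.46 − 1011.0574| = $12.60 per troy ounce

$12.60 per troy ounce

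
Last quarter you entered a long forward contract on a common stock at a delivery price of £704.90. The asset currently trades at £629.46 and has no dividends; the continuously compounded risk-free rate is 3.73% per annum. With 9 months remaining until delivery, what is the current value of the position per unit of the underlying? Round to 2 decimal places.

-£55.99

Current fair forward for the remaining 9 months: F = S·e^(r·T), r = 0.0373
F = 629.46 · e^(0.0373 × 9/12) = 629.46 × 1.028370 = 647.3178
Value of long forward = (F − K)·e^(−rT) = (647.3178 − 704.90) · e^(−0.0373·9/12)
= -57.5822 × 0.972413 = -55.99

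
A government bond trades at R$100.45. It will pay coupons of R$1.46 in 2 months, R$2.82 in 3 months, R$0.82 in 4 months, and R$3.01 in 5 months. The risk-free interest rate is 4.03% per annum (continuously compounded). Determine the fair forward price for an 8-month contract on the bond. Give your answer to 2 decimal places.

PV(coupons) I = 1.46·e^(−0.0403·2/12) + 2.82·e^(−0.0403·3/12) + 0.82·e^(−0.0403·4/12) + 3.01·e^(−0.0403·5/12)
I = 1.4502 + 2.7917 + 0.8091 + 2.9599 = 8.0109
F = (S − I)·e^(rT) = (100.45 − 8.0109) · e^(0.0403·8/12)
= 92.4391 · e^0.026867 = 92.4391 × 1.027231 = R$94.96

R$94.96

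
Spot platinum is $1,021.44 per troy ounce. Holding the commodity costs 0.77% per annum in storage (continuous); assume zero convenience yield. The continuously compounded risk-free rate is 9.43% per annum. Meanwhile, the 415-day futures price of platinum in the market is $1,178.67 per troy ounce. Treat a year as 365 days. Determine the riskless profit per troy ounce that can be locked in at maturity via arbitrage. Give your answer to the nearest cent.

Fair futures: F* = S·e^(carry·T), with carry = (r + u) = 0.0943 + 0.0077 = 0.1020
F* = 1021.44 · e^(0.1020 × 415/365) = 1021.44 · e^0.11597260 = 1021.44 × 1.12296510 = $1147.0415
Market $1178.67 > fair $1147.0415: forward overpriced → cash-and-carry (buy spot, short the forward).
At maturity, profit = |F_mkt − F*| = |1178.67 − 1147.0415| = $31.63 per troy ounce

$31.63 per troy ounce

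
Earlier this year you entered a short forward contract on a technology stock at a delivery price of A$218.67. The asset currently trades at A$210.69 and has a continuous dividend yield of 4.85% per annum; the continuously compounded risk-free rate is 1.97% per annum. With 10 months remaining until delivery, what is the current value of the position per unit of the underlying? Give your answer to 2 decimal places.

Current fair forward for the remaining 10 months: F = S·e^((r − q)·T), (r − q) = 0.0197 − 0.0485 = -0.0288
F = 210.69 · e^(-0.0288 × 10/12) = 210.69 × 0.976286 = 205.6937
Value of long forward = (F − K)·e^(−rT) = (205.6937 − 218.67) · e^(−0.0197·10/12)
= -12.9763 × 0.983717 = -12.77
Short position value = −(long value) = A$12.77

A$12.77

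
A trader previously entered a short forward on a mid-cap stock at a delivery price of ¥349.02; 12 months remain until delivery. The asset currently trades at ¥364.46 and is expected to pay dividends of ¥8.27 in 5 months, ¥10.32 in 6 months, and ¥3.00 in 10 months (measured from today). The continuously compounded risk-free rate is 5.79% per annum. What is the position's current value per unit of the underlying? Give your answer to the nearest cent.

PV(remaining dividends) I = 8.27·e^(−0.0579·5/12) + 10.32·e^(−0.0579·6/12) + 3.00·e^(−0.0579·10/12) = 20.9571
Current forward F = (S − I)·e^(rT) = (364.46 − 20.9571)·e^(0.0579·12/12) = 343.5029 × 1.059609 = 363.9788
Value (long) = (F − K)·e^(−rT) = (363.9788 − 349.02) × 0.943744 = 14.1173
Short position value = −(long value) = -¥14.12

-¥14.12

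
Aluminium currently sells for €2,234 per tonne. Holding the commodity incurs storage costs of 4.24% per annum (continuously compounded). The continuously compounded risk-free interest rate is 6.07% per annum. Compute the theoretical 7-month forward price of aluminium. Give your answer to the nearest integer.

Net carry = r + u − y = 0.0607 + 0.0424 − 0.0000 = 0.1031
F = S·e^((r+u−y)T) = 2234 · e^(0.1031 × 7/12) = 2234 · e^0.060142
= 2234 × 1.061987 = €2,372 per tonne

€2,372 per tonne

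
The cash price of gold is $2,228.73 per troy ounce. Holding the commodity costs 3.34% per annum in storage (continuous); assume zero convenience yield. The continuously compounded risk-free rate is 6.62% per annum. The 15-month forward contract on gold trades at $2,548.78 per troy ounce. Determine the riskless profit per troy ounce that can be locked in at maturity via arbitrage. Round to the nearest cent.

$24.56 per troy ounce

Fair forward: F* = S·e^(carry·T), with carry = (r + u) = 0.0662 + 0.0334 = 0.0996
F* = 2228.73 · e^(0.0996 × 15/12) = 2228.73 · e^0.12450000 = 2228.73 × 1.13258202 = $2524.2195
Market $2548.78 > fair $2524.2195: forward overpriced → cash-and-carry (buy spot, short the forward).
At maturity, profit = |F_mkt − F*| = |2548.78 − 2524.2195| = $24.56 per troy ounce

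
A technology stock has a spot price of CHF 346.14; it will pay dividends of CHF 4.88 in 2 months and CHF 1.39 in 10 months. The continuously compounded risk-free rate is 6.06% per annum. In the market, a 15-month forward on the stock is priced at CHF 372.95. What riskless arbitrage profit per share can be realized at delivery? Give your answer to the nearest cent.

PV(dividends) I = 4.88·e^(−0.0606·2/12) + 1.39·e^(−0.0606·10/12) = 6.1525
Fair forward F* = (S − I)·e^(rT) = (346.14 − 6.1525)·e^0.075750 = 339.9875 × 1.078693 = 366.7421
Market CHF 372.95 > fair 366.7421: forward overpriced → cash-and-carry (borrow at r, buy the stock and collect the dividends, short the forward).
Profit at T = |F_mkt − F*| = |372.95 − 366.7421| = CHF 6.21 per share

CHF 6.21 per share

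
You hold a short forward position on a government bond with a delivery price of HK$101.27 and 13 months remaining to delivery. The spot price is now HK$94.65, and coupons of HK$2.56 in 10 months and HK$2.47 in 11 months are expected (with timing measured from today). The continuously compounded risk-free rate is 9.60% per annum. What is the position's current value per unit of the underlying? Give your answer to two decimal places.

PV(remaining coupons) I = 2.56·e^(−0.0960·10/12) + 2.47·e^(−0.0960·11/12) = 4.6251
Current forward F = (S − I)·e^(rT) = (94.65 − 4.6251)·e^(0.0960·13/12) = 90.0249 × 1.109600 = 99.8916
Value (long) = (F − K)·e^(−rT) = (99.8916 − 101.27) × 0.901225 = -1.2422
Short position value = −(long value) = HK$1.24

HK$1.24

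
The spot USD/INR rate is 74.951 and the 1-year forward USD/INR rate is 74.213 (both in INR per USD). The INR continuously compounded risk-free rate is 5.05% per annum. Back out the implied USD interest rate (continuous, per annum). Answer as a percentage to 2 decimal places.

6.04%

F = S·e^((r_INR − r_USD)T) ⇒ r_USD = r_INR − ln(F/S)/T
ln(74.213/74.951) = -0.009895; /(1) = -0.009895
r_USD = 0.0505 + 0.009895 = 0.060395
r_USD = 6.04%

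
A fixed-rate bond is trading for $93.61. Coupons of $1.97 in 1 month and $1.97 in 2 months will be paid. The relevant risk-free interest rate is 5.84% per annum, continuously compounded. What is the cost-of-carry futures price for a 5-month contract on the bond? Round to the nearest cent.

PV(coupons) I = 1.97·e^(−0.0584·1/12) + 1.97·e^(−0.0584·2/12)
I = 1.9604 + 1.9509 = 3.9113
F = (S − I)·e^(rT) = (93.61 − 3.9113) · e^(0.0584·5/12)
= 89.6987 · e^0.024333 = 89.6987 × 1.024631 = $91.91

$91.91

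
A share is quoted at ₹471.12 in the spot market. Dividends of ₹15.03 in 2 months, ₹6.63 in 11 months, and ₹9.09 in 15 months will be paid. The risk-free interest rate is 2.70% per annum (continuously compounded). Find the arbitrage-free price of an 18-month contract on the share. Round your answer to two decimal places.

PV(dividends) I = 15.03·e^(−0.0270·2/12) + 6.63·e^(−0.0270·11/12) + 9.09·e^(−0.0270·15/12)
I = 14.9625 + 6.4679 + 8.7883 = 30.2187
F = (S − I)·e^(rT) = (471.12 − 30.2187) · e^(0.0270·18/12)
= 440.9013 · e^0.040500 = 440.9013 × 1.041331 = ₹459.12

₹459.12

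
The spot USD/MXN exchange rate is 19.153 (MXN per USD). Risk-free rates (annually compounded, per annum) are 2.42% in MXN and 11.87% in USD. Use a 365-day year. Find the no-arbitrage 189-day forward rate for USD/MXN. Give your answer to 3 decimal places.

By covered interest parity, F = S · (1+r_MXN)^T / (1+r_USD)^T
= 19.153 × 1.012459 / 1.059801 = 19.153 × 0.955329
F = 18.297 MXN per USD

18.297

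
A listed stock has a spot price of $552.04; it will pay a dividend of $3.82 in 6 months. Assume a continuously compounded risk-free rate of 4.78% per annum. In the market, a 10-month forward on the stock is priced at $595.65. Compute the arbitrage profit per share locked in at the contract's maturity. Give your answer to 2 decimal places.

$25.06 per share

PV(dividends) I = 3.82·e^(−0.0478·6/12) = 3.7298
Fair forward F* = (S − I)·e^(rT) = (552.04 − 3.7298)·e^0.039833 = 548.3102 × 1.040637 = 570.5919
Market $595.65 > fair 570.5919: forward overpriced → cash-and-carry (borrow at r, buy the stock and collect the dividends, short the forward).
Profit at T = |F_mkt − F*| = |595.65 − 570.5919| = $25.06 per share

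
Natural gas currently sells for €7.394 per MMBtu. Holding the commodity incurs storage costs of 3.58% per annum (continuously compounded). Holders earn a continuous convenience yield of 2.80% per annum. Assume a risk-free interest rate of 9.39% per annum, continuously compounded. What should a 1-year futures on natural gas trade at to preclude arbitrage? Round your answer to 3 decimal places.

€8.186 per MMBtu

Net carry = r + u − y = 0.0939 + 0.0358 − 0.0280 = 0.1017
F = S·e^((r+u−y)T) = 7.394 · e^(0.1017 × 1) = 7.394 · e^0.101700
= 7.394 × 1.107051 = €8.186 per MMBtu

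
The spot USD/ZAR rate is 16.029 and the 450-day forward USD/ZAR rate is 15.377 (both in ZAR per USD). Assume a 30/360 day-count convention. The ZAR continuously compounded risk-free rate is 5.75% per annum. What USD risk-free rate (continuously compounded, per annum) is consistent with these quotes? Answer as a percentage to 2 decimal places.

F = S·e^((r_ZAR − r_USD)T) ⇒ r_USD = r_ZAR − ln(F/S)/T
ln(15.377/16.029) = -0.041527; /(450/360) = -0.033222
r_USD = 0.0575 + 0.033222 = 0.090722
r_USD = 9.07%

9.07%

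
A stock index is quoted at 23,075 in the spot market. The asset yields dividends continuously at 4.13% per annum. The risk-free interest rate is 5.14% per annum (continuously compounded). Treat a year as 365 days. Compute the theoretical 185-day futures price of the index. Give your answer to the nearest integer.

23,193

F = S·e^((r − q)T) = 23075 · e^((0.0514 − 0.0413) × 185/365)
= 23075 · e^0.005119 = 23075 × 1.005132
F = 23,193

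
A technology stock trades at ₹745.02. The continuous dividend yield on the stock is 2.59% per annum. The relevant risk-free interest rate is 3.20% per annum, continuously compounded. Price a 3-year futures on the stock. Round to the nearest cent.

F = S·e^((r − q)T) = 745.02 · e^((0.0320 − 0.0259) × 3)
= 745.02 · e^0.018300 = 745.02 × 1.018468
F = ₹758.78

₹758.78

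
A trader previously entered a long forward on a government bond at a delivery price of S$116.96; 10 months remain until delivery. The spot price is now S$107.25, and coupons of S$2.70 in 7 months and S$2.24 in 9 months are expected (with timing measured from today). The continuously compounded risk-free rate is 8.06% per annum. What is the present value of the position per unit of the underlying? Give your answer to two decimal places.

-S$6.80

PV(remaining coupons) I = 2.70·e^(−0.0806·7/12) + 2.24·e^(−0.0806·9/12) = 4.6846
Current forward F = (S − I)·e^(rT) = (107.25 − 4.6846)·e^(0.0806·10/12) = 102.5654 × 1.069474 = 109.6910
Value (long) = (F − K)·e^(−rT) = (109.6910 − 116.96) × 0.935039 = -6.7968
Value = -S$6.80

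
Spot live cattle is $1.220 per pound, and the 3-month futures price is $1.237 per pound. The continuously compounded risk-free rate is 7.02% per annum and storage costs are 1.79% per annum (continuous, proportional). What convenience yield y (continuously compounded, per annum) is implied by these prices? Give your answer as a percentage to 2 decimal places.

3.27%

F = S·e^((r+u−y)T) ⇒ (r+u−y) = ln(F/S)/T
ln(1.237/1.220) = 0.013838; /T ⇒ 0.055352
y = r + u − ln(F/S)/T = 0.0702 + 0.0179 − 0.055352 = 0.032748
y = 3.27%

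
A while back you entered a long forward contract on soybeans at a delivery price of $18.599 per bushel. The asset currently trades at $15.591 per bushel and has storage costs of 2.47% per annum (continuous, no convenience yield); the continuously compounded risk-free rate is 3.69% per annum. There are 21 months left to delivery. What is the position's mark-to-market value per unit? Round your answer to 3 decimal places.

Current fair forward for the remaining 21 months: F = S·e^((r + u)·T), (r + u) = 0.0369 + 0.0247 = 0.0616
F = 15.591 · e^(0.0616 × 21/12) = 15.591 × 1.113825 = 17.3656
Value of long forward = (F − K)·e^(−rT) = (17.3656 − 18.599) · e^(−0.0369·21/12)
= -1.2334 × 0.937466 = -1.156

-$1.156 per bushel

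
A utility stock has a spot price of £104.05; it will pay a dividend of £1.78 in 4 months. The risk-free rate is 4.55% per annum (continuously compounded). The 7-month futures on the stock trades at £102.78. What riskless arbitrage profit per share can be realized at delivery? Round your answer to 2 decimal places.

£2.27 per share

PV(dividends) I = 1.78·e^(−0.0455·4/12) = 1.7532
Fair futures F* = (S − I)·e^(rT) = (104.05 − 1.7532)·e^0.026542 = 102.2968 × 1.026897 = 105.0483
Market £102.78 < fair 105.0483: forward underpriced → reverse cash-and-carry (short the stock, invest proceeds at r, pay the dividends, go long the forward).
Profit at T = |F_mkt − F*| = |102.78 − 105.0483| = £2.27 per share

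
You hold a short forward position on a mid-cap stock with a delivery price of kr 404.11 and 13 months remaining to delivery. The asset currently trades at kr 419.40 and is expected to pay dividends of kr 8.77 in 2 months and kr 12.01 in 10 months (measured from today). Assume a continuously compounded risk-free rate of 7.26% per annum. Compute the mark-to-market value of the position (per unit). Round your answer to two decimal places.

PV(remaining dividends) I = 8.77·e^(−0.0726·2/12) + 12.01·e^(−0.0726·10/12) = 19.9695
Current forward F = (S − I)·e^(rT) = (419.40 − 19.9695)·e^(0.0726·13/12) = 399.4305 × 1.081826 = 432.1143
Value (long) = (F − K)·e^(−rT) = (432.1143 − 404.11) × 0.924363 = 25.8861
Short position value = −(long value) = -kr 25.89

-kr 25.89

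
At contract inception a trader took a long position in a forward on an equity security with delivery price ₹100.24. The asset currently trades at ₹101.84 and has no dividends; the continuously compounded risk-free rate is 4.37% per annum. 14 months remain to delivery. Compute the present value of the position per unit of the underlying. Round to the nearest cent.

Current fair forward for the remaining 14 months: F = S·e^(r·T), r = 0.0437
F = 101.84 · e^(0.0437 × 14/12) = 101.84 × 1.052305 = 107.1667
Value of long forward = (F − K)·e^(−rT) = (107.1667 − 100.24) · e^(−0.0437·14/12)
= 6.9267 × 0.950295 = 6.58

₹6.58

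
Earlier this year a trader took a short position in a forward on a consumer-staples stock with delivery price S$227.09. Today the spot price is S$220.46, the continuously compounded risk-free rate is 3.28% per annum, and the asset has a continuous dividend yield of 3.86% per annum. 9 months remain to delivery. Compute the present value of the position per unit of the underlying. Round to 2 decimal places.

S$7.40

Current fair forward for the remaining 9 months: F = S·e^((r − q)·T), (r − q) = 0.0328 − 0.0386 = -0.0058
F = 220.46 · e^(-0.0058 × 9/12) = 220.46 × 0.995659 = 219.5030
Value of long forward = (F − K)·e^(−rT) = (219.5030 − 227.09) · e^(−0.0328·9/12)
= -7.5870 × 0.975700 = -7.40
Short position value = −(long value) = S$7.40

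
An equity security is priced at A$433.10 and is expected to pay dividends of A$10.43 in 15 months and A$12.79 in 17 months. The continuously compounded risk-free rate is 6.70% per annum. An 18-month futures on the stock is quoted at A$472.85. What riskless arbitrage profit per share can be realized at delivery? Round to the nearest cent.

A$17.43 per share

PV(dividends) I = 10.43·e^(−0.0670·15/12) + 12.79·e^(−0.0670·17/12) = 21.2239
Fair futures F* = (S − I)·e^(rT) = (433.10 − 21.2239)·e^0.100500 = 411.8761 × 1.105724 = 455.4213
Market A$472.85 > fair 455.4213: forward overpriced → cash-and-carry (borrow at r, buy the stock and collect the dividends, short the forward).
Profit at T = |F_mkt − F*| = |472.85 − 455.4213| = A$17.43 per share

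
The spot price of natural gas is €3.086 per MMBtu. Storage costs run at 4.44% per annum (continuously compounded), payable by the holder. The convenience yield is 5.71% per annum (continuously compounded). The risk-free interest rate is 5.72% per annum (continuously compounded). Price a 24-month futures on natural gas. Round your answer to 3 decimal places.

Net carry = r + u − y = 0.0572 + 0.0444 − 0.0571 = 0.0445
F = S·e^((r+u−y)T) = 3.086 · e^(0.0445 × 24/12) = 3.086 · e^0.089000
= 3.086 × 1.093081 = €3.373 per MMBtu

€3.373 per MMBtu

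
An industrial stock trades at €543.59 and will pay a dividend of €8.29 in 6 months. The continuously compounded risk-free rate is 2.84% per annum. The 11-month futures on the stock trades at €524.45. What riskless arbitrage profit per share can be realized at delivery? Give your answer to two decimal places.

PV(dividends) I = 8.29·e^(−0.0284·6/12) = 8.1731
Fair futures F* = (S − I)·e^(rT) = (543.59 − 8.1731)·e^0.026033 = 535.4169 × 1.026375 = 549.5385
Market €524.45 < fair 549.5385: forward underpriced → reverse cash-and-carry (short the stock, invest proceeds at r, pay the dividends, go long the forward).
Profit at T = |F_mkt − F*| = |524.45 − 549.5385| = €25.09 per share

€25.09 per share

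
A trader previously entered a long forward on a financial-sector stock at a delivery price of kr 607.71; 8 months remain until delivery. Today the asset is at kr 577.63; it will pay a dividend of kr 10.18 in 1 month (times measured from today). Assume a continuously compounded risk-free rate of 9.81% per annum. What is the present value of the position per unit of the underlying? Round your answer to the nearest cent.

PV(remaining dividends) I = 10.18·e^(−0.0981·1/12) = 10.0971
Current forward F = (S − I)·e^(rT) = (577.63 − 10.0971)·e^(0.0981·8/12) = 567.5329 × 1.067586 = 605.8902
Value (long) = (F − K)·e^(−rT) = (605.8902 − 607.71) × 0.936693 = -1.7046
Value = -kr 1.70

-kr 1.70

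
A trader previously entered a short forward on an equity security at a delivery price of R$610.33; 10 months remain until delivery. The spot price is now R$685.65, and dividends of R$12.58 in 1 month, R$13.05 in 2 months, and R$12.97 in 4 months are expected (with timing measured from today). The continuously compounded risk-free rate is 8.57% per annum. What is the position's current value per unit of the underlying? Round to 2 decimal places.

-R$79.43

PV(remaining dividends) I = 12.58·e^(−0.0857·1/12) + 13.05·e^(−0.0857·2/12) + 12.97·e^(−0.0857·4/12) = 37.9601
Current forward F = (S − I)·e^(rT) = (685.65 − 37.9601)·e^(0.0857·10/12) = 647.6899 × 1.074029 = 695.6377
Value (long) = (F − K)·e^(−rT) = (695.6377 − 610.33) × 0.931074 = 79.4278
Short position value = −(long value) = -R$79.43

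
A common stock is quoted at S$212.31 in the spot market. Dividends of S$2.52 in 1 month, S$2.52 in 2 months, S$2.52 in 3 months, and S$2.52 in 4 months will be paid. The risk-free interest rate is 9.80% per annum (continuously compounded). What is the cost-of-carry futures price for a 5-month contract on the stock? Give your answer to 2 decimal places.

S$210.87

PV(dividends) I = 2.52·e^(−0.0980·1/12) + 2.52·e^(−0.0980·2/12) + 2.52·e^(−0.0980·3/12) + 2.52·e^(−0.0980·4/12)
I = 2.4995 + 2.4792 + 2.4590 + 2.4390 = 9.8767
F = (S − I)·e^(rT) = (212.31 − 9.8767) · e^(0.0980·5/12)
= 202.4333 · e^0.040833 = 202.4333 × 1.041678 = S$210.87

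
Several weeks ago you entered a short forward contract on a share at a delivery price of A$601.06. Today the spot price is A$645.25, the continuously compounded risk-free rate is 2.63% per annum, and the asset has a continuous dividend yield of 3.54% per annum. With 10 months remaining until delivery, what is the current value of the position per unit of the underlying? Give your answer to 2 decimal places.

Current fair forward for the remaining 10 months: F = S·e^((r − q)·T), (r − q) = 0.0263 − 0.0354 = -0.0091
F = 645.25 · e^(-0.0091 × 10/12) = 645.25 × 0.992445 = 640.3751
Value of long forward = (F − K)·e^(−rT) = (640.3751 − 601.06) · e^(−0.0263·10/12)
= 39.3151 × 0.978322 = 38.46
Short position value = −(long value) = -A$38.46

-A$38.46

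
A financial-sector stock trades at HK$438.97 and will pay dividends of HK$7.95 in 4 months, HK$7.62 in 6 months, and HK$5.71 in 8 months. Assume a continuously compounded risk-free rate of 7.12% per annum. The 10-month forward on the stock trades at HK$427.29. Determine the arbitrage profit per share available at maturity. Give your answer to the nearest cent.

HK$16.69 per share

PV(dividends) I = 7.95·e^(−0.0712·4/12) + 7.62·e^(−0.0712·6/12) + 5.71·e^(−0.0712·8/12) = 20.5623
Fair forward F* = (S − I)·e^(rT) = (438.97 − 20.5623)·e^0.059333 = 418.4077 × 1.061129 = 443.9845
Market HK$427.29 < fair 443.9845: forward underpriced → reverse cash-and-carry (short the stock, invest proceeds at r, pay the dividends, go long the forward).
Profit at T = |F_mkt − F*| = |427.29 − 443.9845| = HK$16.69 per share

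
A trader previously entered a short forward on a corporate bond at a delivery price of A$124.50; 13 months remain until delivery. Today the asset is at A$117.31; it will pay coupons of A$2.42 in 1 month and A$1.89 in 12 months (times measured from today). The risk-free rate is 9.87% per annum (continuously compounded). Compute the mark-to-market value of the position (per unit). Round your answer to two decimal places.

-A$1.32

PV(remaining coupons) I = 2.42·e^(−0.0987·1/12) + 1.89·e^(−0.0987·12/12) = 4.1125
Current forward F = (S − I)·e^(rT) = (117.31 − 4.1125)·e^(0.0987·13/12) = 113.1975 × 1.112851 = 125.9720
Value (long) = (F − K)·e^(−rT) = (125.9720 − 124.50) × 0.898593 = 1.3227
Short position value = −(long value) = -A$1.32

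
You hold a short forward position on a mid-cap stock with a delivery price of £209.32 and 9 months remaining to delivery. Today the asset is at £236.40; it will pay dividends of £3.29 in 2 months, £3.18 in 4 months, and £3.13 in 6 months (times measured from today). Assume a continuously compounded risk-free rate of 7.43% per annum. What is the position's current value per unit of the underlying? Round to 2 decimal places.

PV(remaining dividends) I = 3.29·e^(−0.0743·2/12) + 3.18·e^(−0.0743·4/12) + 3.13·e^(−0.0743·6/12) = 9.3676
Current forward F = (S − I)·e^(rT) = (236.40 − 9.3676)·e^(0.0743·9/12) = 227.0324 × 1.057307 = 240.0429
Value (long) = (F − K)·e^(−rT) = (240.0429 − 209.32) × 0.945799 = 29.0577
Short position value = −(long value) = -£29.06

-£29.06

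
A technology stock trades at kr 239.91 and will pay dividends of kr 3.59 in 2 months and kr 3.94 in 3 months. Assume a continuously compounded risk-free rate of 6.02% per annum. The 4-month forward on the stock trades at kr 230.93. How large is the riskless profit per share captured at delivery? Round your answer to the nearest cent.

kr 6.26 per share

PV(dividends) I = 3.59·e^(−0.0602·2/12) + 3.94·e^(−0.0602·3/12) = 7.4353
Fair forward F* = (S − I)·e^(rT) = (239.91 − 7.4353)·e^0.020067 = 232.4747 × 1.020270 = 237.1870
Market kr 230.93 < fair 237.1870: forward underpriced → reverse cash-and-carry (short the stock, invest proceeds at r, pay the dividends, go long the forward).
Profit at T = |F_mkt − F*| = |230.93 − 237.1870| = kr 6.26 per share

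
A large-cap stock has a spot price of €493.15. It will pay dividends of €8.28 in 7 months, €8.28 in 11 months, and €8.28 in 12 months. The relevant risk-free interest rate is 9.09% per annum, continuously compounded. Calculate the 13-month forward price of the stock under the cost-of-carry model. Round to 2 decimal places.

€518.77

PV(dividends) I = 8.28·e^(−0.0909·7/12) + 8.28·e^(−0.0909·11/12) + 8.28·e^(−0.0909·12/12)
I = 7.8524 + 7.6180 + 7.5605 = 23.0309
F = (S − I)·e^(rT) = (493.15 − 23.0309) · e^(0.0909·13/12)
= 470.1191 · e^0.098475 = 470.1191 × 1.103487 = €518.77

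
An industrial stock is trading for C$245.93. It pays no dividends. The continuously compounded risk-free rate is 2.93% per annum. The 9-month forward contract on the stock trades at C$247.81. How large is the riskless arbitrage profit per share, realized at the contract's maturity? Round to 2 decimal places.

C$3.58 per share

Fair forward: F* = S·e^(carry·T), with carry = r = 0.0293
F* = 245.93 · e^(0.0293 × 9/12) = 245.93 · e^0.021975 = 245.93 × 1.022218 = C$251.3941
Market C$247.81 < fair C$251.3941: forward underpriced → reverse cash-and-carry (short spot, go long the forward).
At maturity, profit = |F_mkt − F*| = |247.81 − 251.3941| = C$3.58 per share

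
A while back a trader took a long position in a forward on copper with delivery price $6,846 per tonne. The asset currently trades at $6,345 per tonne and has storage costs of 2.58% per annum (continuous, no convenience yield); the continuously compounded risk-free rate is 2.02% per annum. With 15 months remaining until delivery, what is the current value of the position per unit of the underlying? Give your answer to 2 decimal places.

-$122.34 per tonne

Current fair forward for the remaining 15 months: F = S·e^((r + u)·T), (r + u) = 0.0202 + 0.0258 = 0.0460
F = 6345 · e^(0.0460 × 15/12) = 6345 × 1.05918527 = 6720.5305
Value of long forward = (F − K)·e^(−rT) = (6720.5305 − 6846) · e^(−0.0202·15/12)
= -125.4695 × 0.97506612 = -122.34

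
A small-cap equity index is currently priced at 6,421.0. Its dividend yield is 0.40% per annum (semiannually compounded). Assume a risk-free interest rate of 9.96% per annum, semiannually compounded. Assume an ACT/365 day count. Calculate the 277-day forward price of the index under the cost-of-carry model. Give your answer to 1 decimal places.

6,891.6

F = S · (1+r/2)^(2T) / (1+q/2)^(2T)
= 6421.0 × 1.076554 / 1.003037 = 6421.0 × 1.073294
F = 6,891.6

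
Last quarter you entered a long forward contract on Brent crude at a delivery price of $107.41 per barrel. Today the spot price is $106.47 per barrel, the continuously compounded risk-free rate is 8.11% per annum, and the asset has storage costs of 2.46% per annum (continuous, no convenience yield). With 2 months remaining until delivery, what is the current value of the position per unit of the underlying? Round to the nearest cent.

Current fair forward for the remaining 2 months: F = S·e^((r + u)·T), (r + u) = 0.0811 + 0.0246 = 0.1057
F = 106.47 · e^(0.1057 × 2/12) = 106.47 × 1.017773 = 108.3623
Value of long forward = (F − K)·e^(−rT) = (108.3623 − 107.41) · e^(−0.0811·2/12)
= 0.9523 × 0.986574 = 0.94

$0.94 per barrel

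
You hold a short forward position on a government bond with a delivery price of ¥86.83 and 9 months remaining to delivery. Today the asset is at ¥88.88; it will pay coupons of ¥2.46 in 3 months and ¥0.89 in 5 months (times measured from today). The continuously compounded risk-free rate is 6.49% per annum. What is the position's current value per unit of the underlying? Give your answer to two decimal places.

PV(remaining coupons) I = 2.46·e^(−0.0649·3/12) + 0.89·e^(−0.0649·5/12) = 3.2867
Current forward F = (S − I)·e^(rT) = (88.88 − 3.2867)·e^(0.0649·9/12) = 85.5933 × 1.049879 = 89.8626
Value (long) = (F − K)·e^(−rT) = (89.8626 − 86.83) × 0.952491 = 2.8885
Short position value = −(long value) = -¥2.89

-¥2.89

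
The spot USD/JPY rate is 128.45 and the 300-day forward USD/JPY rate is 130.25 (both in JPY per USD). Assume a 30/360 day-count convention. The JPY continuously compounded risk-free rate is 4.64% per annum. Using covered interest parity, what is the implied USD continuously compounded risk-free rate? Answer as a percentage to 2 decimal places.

F = S·e^((r_JPY − r_USD)T) ⇒ r_USD = r_JPY − ln(F/S)/T
ln(130.25/128.45) = 0.013916; /(300/360) = 0.016699
r_USD = 0.0464 − 0.016699 = 0.029701
r_USD = 2.97%

2.97%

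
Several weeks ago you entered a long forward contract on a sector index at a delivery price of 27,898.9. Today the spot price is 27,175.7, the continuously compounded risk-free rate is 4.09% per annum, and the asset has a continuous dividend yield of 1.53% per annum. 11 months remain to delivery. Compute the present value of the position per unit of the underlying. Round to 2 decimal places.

-75.07

Current fair forward for the remaining 11 months: F = S·e^((r − q)·T), (r − q) = 0.0409 − 0.0153 = 0.0256
F = 27175.7 · e^(0.0256 × 11/12) = 27175.7 × 1.02374418 = 27820.9647
Value of long forward = (F − K)·e^(−rT) = (27820.9647 − 27898.9) · e^(−0.0409·11/12)
= -77.9353 × 0.96320244 = -75.07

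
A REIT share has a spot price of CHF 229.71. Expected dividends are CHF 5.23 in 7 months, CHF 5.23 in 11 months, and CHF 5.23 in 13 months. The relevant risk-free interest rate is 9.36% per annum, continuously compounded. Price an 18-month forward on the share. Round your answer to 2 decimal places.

CHF 247.68

PV(dividends) I = 5.23·e^(−0.0936·7/12) + 5.23·e^(−0.0936·11/12) + 5.23·e^(−0.0936·13/12)
I = 4.9521 + 4.8000 + 4.7257 = 14.4778
F = (S − I)·e^(rT) = (229.71 − 14.4778) · e^(0.0936·18/12)
= 215.2322 · e^0.140400 = 215.2322 × 1.150734 = CHF 247.68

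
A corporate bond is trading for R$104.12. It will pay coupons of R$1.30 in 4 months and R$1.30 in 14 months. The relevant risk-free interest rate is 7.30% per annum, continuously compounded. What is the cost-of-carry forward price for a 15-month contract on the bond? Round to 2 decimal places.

R$111.37

PV(coupons) I = 1.30·e^(−0.0730·4/12) + 1.30·e^(−0.0730·14/12)
I = 1.2687 + 1.1939 = 2.4626
F = (S − I)·e^(rT) = (104.12 − 2.4626) · e^(0.0730·15/12)
= 101.6574 · e^0.091250 = 101.6574 × 1.095543 = R$111.37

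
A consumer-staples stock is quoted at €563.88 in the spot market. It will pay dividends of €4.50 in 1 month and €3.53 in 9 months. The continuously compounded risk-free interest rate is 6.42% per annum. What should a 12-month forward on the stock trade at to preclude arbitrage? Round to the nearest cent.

PV(dividends) I = 4.50·e^(−0.0642·1/12) + 3.53·e^(−0.0642·9/12)
I = 4.4760 + 3.3641 = 7.8401
F = (S − I)·e^(rT) = (563.88 − 7.8401) · e^(0.0642·12/12)
= 556.0399 · e^0.064200 = 556.0399 × 1.066306 = €592.91

€592.91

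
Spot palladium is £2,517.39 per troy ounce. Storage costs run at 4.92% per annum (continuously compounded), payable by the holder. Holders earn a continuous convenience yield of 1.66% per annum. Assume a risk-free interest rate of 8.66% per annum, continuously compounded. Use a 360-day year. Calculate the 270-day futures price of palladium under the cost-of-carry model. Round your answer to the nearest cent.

Net carry = r + u − y = 0.0866 + 0.0492 − 0.0166 = 0.1192
F = S·e^((r+u−y)T) = 2517.39 · e^(0.1192 × 270/360) = 2517.39 · e^0.08940000
= 2517.39 × 1.09351798 = £2,752.81 per troy ounce

£2,752.81 per troy ounce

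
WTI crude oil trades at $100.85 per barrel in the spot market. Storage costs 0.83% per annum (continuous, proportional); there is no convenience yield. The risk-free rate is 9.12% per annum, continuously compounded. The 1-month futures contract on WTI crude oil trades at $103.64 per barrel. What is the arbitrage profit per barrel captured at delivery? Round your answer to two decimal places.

$1.95 per barrel

Fair futures: F* = S·e^(carry·T), with carry = (r + u) = 0.0912 + 0.0083 = 0.0995
F* = 100.85 · e^(0.0995 × 1/12) = 100.85 · e^0.008292 = 100.85 × 1.008326 = $101.6897
Market $103.64 > fair $101.6897: forward overpriced → cash-and-carry (buy spot, short the forward).
At maturity, profit = |F_mkt − F*| = |103.64 − 101.6897| = $1.95 per barrel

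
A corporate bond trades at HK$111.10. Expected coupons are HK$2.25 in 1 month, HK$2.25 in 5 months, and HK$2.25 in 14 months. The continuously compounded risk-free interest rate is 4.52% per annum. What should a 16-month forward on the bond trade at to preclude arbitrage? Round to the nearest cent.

PV(coupons) I = 2.25·e^(−0.0452·1/12) + 2.25·e^(−0.0452·5/12) + 2.25·e^(−0.0452·14/12)
I = 2.2415 + 2.2080 + 2.1344 = 6.5839
F = (S − I)·e^(rT) = (111.10 − 6.5839) · e^(0.0452·16/12)
= 104.5161 · e^0.060267 = 104.5161 × 1.062120 = HK$111.01

HK$111.01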